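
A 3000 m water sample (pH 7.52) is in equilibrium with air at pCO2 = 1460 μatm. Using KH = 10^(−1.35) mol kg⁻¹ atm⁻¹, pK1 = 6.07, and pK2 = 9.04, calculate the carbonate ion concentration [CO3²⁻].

[CO2*] = KH · pCO2 = 10^(−1.35) × 1460×10^-6 = 6.522×10^-5 mol/kg
α₀ = 1/(1 + K1/[H⁺] + K1K2/[H⁺]²) = 1/(1 + 10^+1.45 + 10^-0.07) = 0.03329
DIC = [CO2*]/α₀ = 6.522×10^-5 / 0.03329 = 1.959 mmol/kg
[CO3²⁻] = α₂·DIC; α₂ = 0.02834, so [CO3²⁻] = 0.02834 × 1.959 = 0.0555 mmol/kg

[CO3²⁻] = 0.0555 mmol/kg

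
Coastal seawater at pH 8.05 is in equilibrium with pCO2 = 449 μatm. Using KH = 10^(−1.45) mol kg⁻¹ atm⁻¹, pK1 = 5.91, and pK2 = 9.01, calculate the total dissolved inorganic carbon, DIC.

DIC = 2.46 mmol/kg

[CO2*] = KH · pCO2 = 10^(−1.45) × 449×10^-6 = 1.593×10^-5 mol/kg
α₀ = 1/(1 + K1/[H⁺] + K1K2/[H⁺]²) = 1/(1 + 10^+2.14 + 10^+1.18) = 0.006486
DIC = [CO2*]/α₀ = 1.593×10^-5 / 0.006486 = 2.46 mmol/kg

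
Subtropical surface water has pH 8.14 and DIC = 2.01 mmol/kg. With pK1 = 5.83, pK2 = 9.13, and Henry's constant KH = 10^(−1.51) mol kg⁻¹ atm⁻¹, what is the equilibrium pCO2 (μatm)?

pCO2 = 288 μatm

α₀ = 1 / (1 + K1/[H⁺] + K1K2/[H⁺]²) = 1 / (1 + 10^+2.31 + 10^+1.32)
   = 1 / (1 + 204.17 + 20.893) = 1/226.07 = 0.004423
[CO2*] = α₀ × DIC = 0.004423 × 2.01 = 0.008891 mmol/kg = 8.891 μmol/kg
pCO2 = [CO2*]/KH = 8.891×10^-6 / 3.090×10^-2 = 288 μatm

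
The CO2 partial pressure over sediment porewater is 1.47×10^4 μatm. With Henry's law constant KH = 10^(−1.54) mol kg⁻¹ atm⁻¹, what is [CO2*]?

KH = 10^(−1.54) = 2.884×10^-2 mol kg⁻¹ atm⁻¹
[CO2*] = KH · pCO2 = 2.884×10^-2 × 1.47×10^4×10^-6 atm = 4.24×10^-4 mol/kg

[CO2*] = 424 μmol/kg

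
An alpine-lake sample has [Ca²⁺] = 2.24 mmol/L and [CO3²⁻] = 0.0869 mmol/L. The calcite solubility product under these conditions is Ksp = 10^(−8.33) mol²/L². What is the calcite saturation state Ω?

Ω = 41.6

Ksp = 10^(−8.33) = 4.677×10^-9
Ω = [Ca²⁺][CO3²⁻]/Ksp = (2.24×10^-3)(0.0869×10^-3) / 4.677×10^-9 = 41.6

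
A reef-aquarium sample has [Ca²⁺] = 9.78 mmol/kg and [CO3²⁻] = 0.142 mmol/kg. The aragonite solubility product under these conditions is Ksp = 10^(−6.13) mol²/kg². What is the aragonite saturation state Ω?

Ω = 1.87

Ksp = 10^(−6.13) = 7.413×10^-7
Ω = [Ca²⁺][CO3²⁻]/Ksp = (9.78×10^-3)(0.142×10^-3) / 7.413×10^-7 = 1.87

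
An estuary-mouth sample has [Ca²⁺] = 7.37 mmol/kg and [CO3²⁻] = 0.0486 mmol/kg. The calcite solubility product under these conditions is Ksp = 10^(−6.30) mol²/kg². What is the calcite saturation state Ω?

Ksp = 10^(−6.30) = 5.012×10^-7
Ω = [Ca²⁺][CO3²⁻]/Ksp = (7.37×10^-3)(0.0486×10^-3) / 5.012×10^-7 = 0.715

Ω = 0.715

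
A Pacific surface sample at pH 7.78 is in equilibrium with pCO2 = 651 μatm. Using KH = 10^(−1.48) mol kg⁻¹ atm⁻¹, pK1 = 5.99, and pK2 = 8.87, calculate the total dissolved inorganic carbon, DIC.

[CO2*] = KH · pCO2 = 10^(−1.48) × 651×10^-6 = 2.156×10^-5 mol/kg
α₀ = 1/(1 + K1/[H⁺] + K1K2/[H⁺]²) = 1/(1 + 10^+1.79 + 10^+0.70) = 0.01478
DIC = [CO2*]/α₀ = 2.156×10^-5 / 0.01478 = 1.46 mmol/kg

DIC = 1.46 mmol/kg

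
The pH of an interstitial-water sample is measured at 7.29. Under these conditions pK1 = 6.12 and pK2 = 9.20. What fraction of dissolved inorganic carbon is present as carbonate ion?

α₂ = 0.0114

α₂ = 1 / (1 + [H⁺]/K2 + [H⁺]²/(K1K2)) = 1 / (1 + 10^+1.91 + 10^+0.74)
   = 1 / (1 + 81.283 + 5.4954) = 1/87.778 = 0.01139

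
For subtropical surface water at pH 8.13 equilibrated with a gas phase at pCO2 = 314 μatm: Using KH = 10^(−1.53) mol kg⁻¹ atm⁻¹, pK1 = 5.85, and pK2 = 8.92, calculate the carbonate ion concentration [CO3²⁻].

[CO2*] = KH · pCO2 = 10^(−1.53) × 314×10^-6 = 9.267×10^-6 mol/kg
α₀ = 1/(1 + K1/[H⁺] + K1K2/[H⁺]²) = 1/(1 + 10^+2.28 + 10^+1.49) = 0.004495
DIC = [CO2*]/α₀ = 9.267×10^-6 / 0.004495 = 2.061 mmol/kg
[CO3²⁻] = α₂·DIC; α₂ = 0.1389, so [CO3²⁻] = 0.1389 × 2.061 = 0.286 mmol/kg

[CO3²⁻] = 0.286 mmol/kg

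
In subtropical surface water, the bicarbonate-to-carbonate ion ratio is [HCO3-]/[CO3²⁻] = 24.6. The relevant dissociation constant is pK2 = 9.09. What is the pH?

From K2 = [H⁺][CO3²⁻]/[HCO3-]:  pH = pK2 − log₁₀([HCO3-]/[CO3²⁻])
log₁₀(24.6) = +1.391
pH = 9.09 − (+1.391) = 7.70

pH = 7.70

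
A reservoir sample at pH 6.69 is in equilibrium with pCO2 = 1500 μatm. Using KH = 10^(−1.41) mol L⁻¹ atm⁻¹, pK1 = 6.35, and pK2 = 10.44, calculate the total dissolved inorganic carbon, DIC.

[CO2*] = KH · pCO2 = 10^(−1.41) × 1500×10^-6 = 5.836×10^-5 mol/L
α₀ = 1/(1 + K1/[H⁺] + K1K2/[H⁺]²) = 1/(1 + 10^+0.34 + 10^-3.41) = 0.3137
DIC = [CO2*]/α₀ = 5.836×10^-5 / 0.3137 = 0.186 mmol/L

DIC = 0.186 mmol/L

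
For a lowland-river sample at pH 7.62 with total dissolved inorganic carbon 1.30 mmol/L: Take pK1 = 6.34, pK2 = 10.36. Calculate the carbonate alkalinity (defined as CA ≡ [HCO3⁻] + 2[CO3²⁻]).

CA = 1.24 mmol/L

CA = [HCO3⁻] + 2[CO3²⁻] = (α₁ + 2α₂)·DIC
At pH 7.62: [H⁺]/K1 = 10^-1.28 = 0.052481, K2/[H⁺] = 10^-2.74 = 0.0018197
α₁ = 1/(1 + 0.052481 + 0.0018197) = 1/1.0543 = 0.9485; α₂ = α₁·K2/[H⁺] = 0.001726
α₁ + 2α₂ = 0.9519
CA = 0.9519 × 1.30 = 1.24 mmol/L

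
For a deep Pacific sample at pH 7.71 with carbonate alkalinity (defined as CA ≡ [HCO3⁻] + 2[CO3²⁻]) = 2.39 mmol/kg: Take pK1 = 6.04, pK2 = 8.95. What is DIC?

DIC = 2.31 mmol/kg

CA = [HCO3⁻] + 2[CO3²⁻] = (α₁ + 2α₂)·DIC
At pH 7.71: [H⁺]/K1 = 10^-1.67 = 0.021380, K2/[H⁺] = 10^-1.24 = 0.057544
α₁ = 1/(1 + 0.021380 + 0.057544) = 1/1.0789 = 0.9268; α₂ = α₁·K2/[H⁺] = 0.05333
α₁ + 2α₂ = 1.0335
DIC = CA / (α₁ + 2α₂) = 2.39 / 1.0335 = 2.31 mmol/kg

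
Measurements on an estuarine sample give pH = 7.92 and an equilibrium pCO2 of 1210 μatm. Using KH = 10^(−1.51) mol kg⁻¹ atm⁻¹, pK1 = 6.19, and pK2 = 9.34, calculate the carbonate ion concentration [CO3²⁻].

[CO2*] = KH · pCO2 = 10^(−1.51) × 1210×10^-6 = 3.739×10^-5 mol/kg
α₀ = 1/(1 + K1/[H⁺] + K1K2/[H⁺]²) = 1/(1 + 10^+1.73 + 10^+0.31) = 0.01762
DIC = [CO2*]/α₀ = 3.739×10^-5 / 0.01762 = 2.122 mmol/kg
[CO3²⁻] = α₂·DIC; α₂ = 0.03598, so [CO3²⁻] = 0.03598 × 2.122 = 0.0763 mmol/kg

[CO3²⁻] = 0.0763 mmol/kg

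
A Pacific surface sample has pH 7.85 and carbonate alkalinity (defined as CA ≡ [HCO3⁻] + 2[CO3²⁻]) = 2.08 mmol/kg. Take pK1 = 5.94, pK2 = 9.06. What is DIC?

CA = [HCO3⁻] + 2[CO3²⁻] = (α₁ + 2α₂)·DIC
At pH 7.85: [H⁺]/K1 = 10^-1.91 = 0.012303, K2/[H⁺] = 10^-1.21 = 0.061660
α₁ = 1/(1 + 0.012303 + 0.061660) = 1/1.0740 = 0.9311; α₂ = α₁·K2/[H⁺] = 0.05741
α₁ + 2α₂ = 1.0460
DIC = CA / (α₁ + 2α₂) = 2.08 / 1.0460 = 1.99 mmol/kg

DIC = 1.99 mmol/kg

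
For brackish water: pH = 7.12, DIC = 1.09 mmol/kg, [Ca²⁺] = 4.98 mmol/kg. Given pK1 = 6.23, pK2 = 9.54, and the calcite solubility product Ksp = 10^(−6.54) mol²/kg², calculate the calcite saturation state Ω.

α₂ = 1 / (1 + [H⁺]/K2 + [H⁺]²/(K1K2)) = 1 / (1 + 10^+2.42 + 10^+1.53)
   = 1 / (1 + 263.03 + 33.884) = 1/297.91 = 0.003357
[CO3²⁻] = α₂ × DIC = 0.003357 × 1.09 = 0.003659 mmol/kg = 3.659 μmol/kg
Ksp = 10^(−6.54) = 2.884×10^-7
Ω = [Ca²⁺][CO3²⁻]/Ksp = (4.98×10^-3)(3.659×10^-6) / 2.884×10^-7 = 0.0632

Ω = 0.0632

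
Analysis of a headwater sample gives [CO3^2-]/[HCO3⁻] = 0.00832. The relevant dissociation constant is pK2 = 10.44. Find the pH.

pH = 8.36

From K2 = [H⁺][CO3^2-]/[HCO3⁻]:  pH = pK2 + log₁₀([CO3^2-]/[HCO3⁻])
log₁₀(0.00832) = -2.080
pH = 10.44 + (-2.080) = 8.36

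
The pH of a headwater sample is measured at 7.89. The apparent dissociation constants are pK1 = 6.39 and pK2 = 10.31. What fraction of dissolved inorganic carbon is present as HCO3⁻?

α₁ = 1 / (1 + [H⁺]/K1 + K2/[H⁺]) = 1 / (1 + 10^-1.50 + 10^-2.42)
   = 1 / (1 + 0.031623 + 0.0038019) = 1/1.0354 = 0.9658

α₁ = 0.966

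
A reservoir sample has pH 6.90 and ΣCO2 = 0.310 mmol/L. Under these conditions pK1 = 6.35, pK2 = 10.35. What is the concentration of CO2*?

[CO2*] = 0.0681 mmol/L

α₀ = 1 / (1 + K1/[H⁺] + K1K2/[H⁺]²) = 1 / (1 + 10^+0.55 + 10^-2.90)
   = 1 / (1 + 3.5481 + 0.0012589) = 1/4.5494 = 0.2198
[CO2*] = α₀ × DIC = 0.2198 × 0.310 = 0.0681 mmol/L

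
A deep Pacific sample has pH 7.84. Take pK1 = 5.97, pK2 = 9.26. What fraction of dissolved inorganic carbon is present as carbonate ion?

α₂ = 0.0362

α₂ = 1 / (1 + [H⁺]/K2 + [H⁺]²/(K1K2)) = 1 / (1 + 10^+1.42 + 10^-0.45)
   = 1 / (1 + 26.303 + 0.35481) = 1/27.657 = 0.03616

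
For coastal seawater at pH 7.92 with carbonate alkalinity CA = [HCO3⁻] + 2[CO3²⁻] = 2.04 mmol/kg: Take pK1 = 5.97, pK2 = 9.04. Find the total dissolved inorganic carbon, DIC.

DIC = 1.93 mmol/kg

CA = [HCO3⁻] + 2[CO3²⁻] = (α₁ + 2α₂)·DIC
At pH 7.92: [H⁺]/K1 = 10^-1.95 = 0.011220, K2/[H⁺] = 10^-1.12 = 0.075858
α₁ = 1/(1 + 0.011220 + 0.075858) = 1/1.0871 = 0.9199; α₂ = α₁·K2/[H⁺] = 0.06978
α₁ + 2α₂ = 1.0595
DIC = CA / (α₁ + 2α₂) = 2.04 / 1.0595 = 1.93 mmol/kg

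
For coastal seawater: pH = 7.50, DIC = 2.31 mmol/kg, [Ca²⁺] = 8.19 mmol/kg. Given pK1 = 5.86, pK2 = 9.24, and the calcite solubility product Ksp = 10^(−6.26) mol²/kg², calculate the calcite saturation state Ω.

Ω = 0.602

α₂ = 1 / (1 + [H⁺]/K2 + [H⁺]²/(K1K2)) = 1 / (1 + 10^+1.74 + 10^+0.10)
   = 1 / (1 + 54.954 + 1.2589) = 1/57.213 = 0.01748
[CO3²⁻] = α₂ × DIC = 0.01748 × 2.31 = 0.04038 mmol/kg
Ksp = 10^(−6.26) = 5.495×10^-7
Ω = [Ca²⁺][CO3²⁻]/Ksp = (8.19×10^-3)(4.038×10^-5) / 5.495×10^-7 = 0.602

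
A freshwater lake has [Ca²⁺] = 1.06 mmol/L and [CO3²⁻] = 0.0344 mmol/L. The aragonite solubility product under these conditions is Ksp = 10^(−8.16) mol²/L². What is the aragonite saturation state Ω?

Ksp = 10^(−8.16) = 6.918×10^-9
Ω = [Ca²⁺][CO3²⁻]/Ksp = (1.06×10^-3)(0.0344×10^-3) / 6.918×10^-9 = 5.27

Ω = 5.27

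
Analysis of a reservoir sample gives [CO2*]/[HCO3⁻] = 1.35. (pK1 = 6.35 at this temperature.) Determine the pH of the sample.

pH = 6.22

From K1 = [H⁺][HCO3⁻]/[CO2*]:  pH = pK1 − log₁₀([CO2*]/[HCO3⁻])
log₁₀(1.35) = +0.130
pH = 6.35 − (+0.130) = 6.22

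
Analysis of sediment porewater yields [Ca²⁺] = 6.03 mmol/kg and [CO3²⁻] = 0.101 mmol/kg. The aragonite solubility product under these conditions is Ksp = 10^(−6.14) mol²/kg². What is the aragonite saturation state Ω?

Ω = 0.841

Ksp = 10^(−6.14) = 7.244×10^-7
Ω = [Ca²⁺][CO3²⁻]/Ksp = (6.03×10^-3)(0.101×10^-3) / 7.244×10^-7 = 0.841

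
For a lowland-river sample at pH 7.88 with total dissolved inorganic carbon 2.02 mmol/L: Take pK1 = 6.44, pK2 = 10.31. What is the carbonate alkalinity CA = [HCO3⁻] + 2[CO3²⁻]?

CA = [HCO3⁻] + 2[CO3²⁻] = (α₁ + 2α₂)·DIC
At pH 7.88: [H⁺]/K1 = 10^-1.44 = 0.036308, K2/[H⁺] = 10^-2.43 = 0.0037154
α₁ = 1/(1 + 0.036308 + 0.0037154) = 1/1.0400 = 0.9615; α₂ = α₁·K2/[H⁺] = 0.003572
α₁ + 2α₂ = 0.9687
CA = 0.9687 × 2.02 = 1.96 mmol/L

CA = 1.96 mmol/L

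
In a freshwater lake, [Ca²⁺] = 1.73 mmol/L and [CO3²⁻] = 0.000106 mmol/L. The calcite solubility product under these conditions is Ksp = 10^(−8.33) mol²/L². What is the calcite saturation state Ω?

Ksp = 10^(−8.33) = 4.677×10^-9
Ω = [Ca²⁺][CO3²⁻]/Ksp = (1.73×10^-3)(0.000106×10^-3) / 4.677×10^-9 = 0.0392

Ω = 0.0392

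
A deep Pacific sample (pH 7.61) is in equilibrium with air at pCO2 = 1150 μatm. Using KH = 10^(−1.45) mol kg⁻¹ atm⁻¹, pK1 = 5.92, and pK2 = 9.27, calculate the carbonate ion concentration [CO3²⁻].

[CO2*] = KH · pCO2 = 10^(−1.45) × 1150×10^-6 = 4.080×10^-5 mol/kg
α₀ = 1/(1 + K1/[H⁺] + K1K2/[H⁺]²) = 1/(1 + 10^+1.69 + 10^+0.03) = 0.01959
DIC = [CO2*]/α₀ = 4.080×10^-5 / 0.01959 = 2.083 mmol/kg
[CO3²⁻] = α₂·DIC; α₂ = 0.02099, so [CO3²⁻] = 0.02099 × 2.083 = 0.0437 mmol/kg

[CO3²⁻] = 0.0437 mmol/kg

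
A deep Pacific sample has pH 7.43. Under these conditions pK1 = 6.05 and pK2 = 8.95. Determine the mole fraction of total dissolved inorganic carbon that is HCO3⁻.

α₁ = 1 / (1 + [H⁺]/K1 + K2/[H⁺]) = 1 / (1 + 10^-1.38 + 10^-1.52)
   = 1 / (1 + 0.041687 + 0.030200) = 1/1.0719 = 0.9329

α₁ = 0.933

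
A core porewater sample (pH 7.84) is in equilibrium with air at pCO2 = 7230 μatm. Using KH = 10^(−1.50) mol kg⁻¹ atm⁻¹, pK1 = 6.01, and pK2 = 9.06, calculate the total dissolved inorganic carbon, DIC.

DIC = 16.6 mmol/kg

[CO2*] = KH · pCO2 = 10^(−1.50) × 7230×10^-6 = 2.286×10^-4 mol/kg
α₀ = 1/(1 + K1/[H⁺] + K1K2/[H⁺]²) = 1/(1 + 10^+1.83 + 10^+0.61) = 0.01376
DIC = [CO2*]/α₀ = 2.286×10^-4 / 0.01376 = 16.6 mmol/kg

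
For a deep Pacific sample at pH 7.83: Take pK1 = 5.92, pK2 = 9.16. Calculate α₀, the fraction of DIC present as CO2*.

α₀ = 1 / (1 + K1/[H⁺] + K1K2/[H⁺]²) = 1 / (1 + 10^+1.91 + 10^+0.58)
   = 1 / (1 + 81.283 + 3.8019) = 1/86.085 = 0.01162

α₀ = 0.0116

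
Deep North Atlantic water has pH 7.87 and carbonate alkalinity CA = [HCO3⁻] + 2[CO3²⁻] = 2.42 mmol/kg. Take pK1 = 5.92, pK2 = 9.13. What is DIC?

CA = [HCO3⁻] + 2[CO3²⁻] = (α₁ + 2α₂)·DIC
At pH 7.87: [H⁺]/K1 = 10^-1.95 = 0.011220, K2/[H⁺] = 10^-1.26 = 0.054954
α₁ = 1/(1 + 0.011220 + 0.054954) = 1/1.0662 = 0.9379; α₂ = α₁·K2/[H⁺] = 0.05154
α₁ + 2α₂ = 1.0410
DIC = CA / (α₁ + 2α₂) = 2.42 / 1.0410 = 2.32 mmol/kg

DIC = 2.32 mmol/kg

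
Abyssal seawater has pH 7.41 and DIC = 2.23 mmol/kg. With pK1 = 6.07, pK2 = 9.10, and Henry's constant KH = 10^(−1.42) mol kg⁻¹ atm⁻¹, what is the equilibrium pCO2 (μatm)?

pCO2 = 2510 μatm

α₀ = 1 / (1 + K1/[H⁺] + K1K2/[H⁺]²) = 1 / (1 + 10^+1.34 + 10^-0.35)
   = 1 / (1 + 21.878 + 0.44668) = 1/23.324 = 0.04287
[CO2*] = α₀ × DIC = 0.04287 × 2.23 = 0.09561 mmol/kg
pCO2 = [CO2*]/KH = 9.561×10^-5 / 3.802×10^-2 = 2510 μatm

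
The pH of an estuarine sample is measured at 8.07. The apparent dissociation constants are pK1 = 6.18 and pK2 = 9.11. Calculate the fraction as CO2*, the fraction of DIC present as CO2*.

α₀ = 1 / (1 + K1/[H⁺] + K1K2/[H⁺]²) = 1 / (1 + 10^+1.89 + 10^+0.85)
   = 1 / (1 + 77.625 + 7.0795) = 1/85.704 = 0.01167

α₀ = 0.0117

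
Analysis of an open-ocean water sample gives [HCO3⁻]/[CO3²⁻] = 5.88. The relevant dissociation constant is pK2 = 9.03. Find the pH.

From K2 = [H⁺][CO3²⁻]/[HCO3⁻]:  pH = pK2 − log₁₀([HCO3⁻]/[CO3²⁻])
log₁₀(5.88) = +0.769
pH = 9.03 − (+0.769) = 8.26

pH = 8.26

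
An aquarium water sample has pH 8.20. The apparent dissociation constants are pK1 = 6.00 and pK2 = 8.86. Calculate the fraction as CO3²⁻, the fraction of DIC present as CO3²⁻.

α₂ = 0.179

α₂ = 1 / (1 + [H⁺]/K2 + [H⁺]²/(K1K2)) = 1 / (1 + 10^+0.66 + 10^-1.54)
   = 1 / (1 + 4.5709 + 0.028840) = 1/5.5997 = 0.1786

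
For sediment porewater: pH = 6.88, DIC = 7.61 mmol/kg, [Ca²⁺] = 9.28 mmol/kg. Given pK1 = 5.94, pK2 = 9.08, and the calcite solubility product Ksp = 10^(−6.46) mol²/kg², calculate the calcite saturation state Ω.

Ω = 1.15

α₂ = 1 / (1 + [H⁺]/K2 + [H⁺]²/(K1K2)) = 1 / (1 + 10^+2.20 + 10^+1.26)
   = 1 / (1 + 158.49 + 18.197) = 1/177.69 = 0.005628
[CO3²⁻] = α₂ × DIC = 0.005628 × 7.61 = 0.04283 mmol/kg
Ksp = 10^(−6.46) = 3.467×10^-7
Ω = [Ca²⁺][CO3²⁻]/Ksp = (9.28×10^-3)(4.283×10^-5) / 3.467×10^-7 = 1.15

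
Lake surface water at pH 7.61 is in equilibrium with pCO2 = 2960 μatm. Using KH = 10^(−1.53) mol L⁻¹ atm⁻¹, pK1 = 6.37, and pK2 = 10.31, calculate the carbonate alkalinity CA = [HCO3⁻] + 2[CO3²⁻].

[CO2*] = KH · pCO2 = 10^(−1.53) × 2960×10^-6 = 8.736×10^-5 mol/L
α₀ = 1/(1 + K1/[H⁺] + K1K2/[H⁺]²) = 1/(1 + 10^+1.24 + 10^-1.46) = 0.05431
DIC = [CO2*]/α₀ = 8.736×10^-5 / 0.05431 = 1.608 mmol/L
CA = (α₁ + 2α₂)·DIC = (0.9438 + 2×0.001883) × 1.608 = 1.52 mmol/L

CA = 1.52 mmol/L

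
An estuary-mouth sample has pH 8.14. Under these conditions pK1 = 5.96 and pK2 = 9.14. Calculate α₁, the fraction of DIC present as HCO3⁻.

α₁ = 1 / (1 + [H⁺]/K1 + K2/[H⁺]) = 1 / (1 + 10^-2.18 + 10^-1.00)
   = 1 / (1 + 0.0066069 + 0.10000) = 1/1.1066 = 0.9037

α₁ = 0.904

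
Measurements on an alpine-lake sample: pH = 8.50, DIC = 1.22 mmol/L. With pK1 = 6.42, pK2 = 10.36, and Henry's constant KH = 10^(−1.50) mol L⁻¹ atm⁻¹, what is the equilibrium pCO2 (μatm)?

pCO2 = 314 μatm

α₀ = 1 / (1 + K1/[H⁺] + K1K2/[H⁺]²) = 1 / (1 + 10^+2.08 + 10^+0.22)
   = 1 / (1 + 120.23 + 1.6596) = 1/122.89 = 0.008138
[CO2*] = α₀ × DIC = 0.008138 × 1.22 = 0.009928 mmol/L = 9.928 μmol/L
pCO2 = [CO2*]/KH = 9.928×10^-6 / 3.162×10^-2 = 314 μatm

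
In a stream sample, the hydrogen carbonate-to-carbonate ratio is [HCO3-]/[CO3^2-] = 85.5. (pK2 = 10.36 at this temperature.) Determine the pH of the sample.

pH = 8.43

From K2 = [H⁺][CO3^2-]/[HCO3-]:  pH = pK2 − log₁₀([HCO3-]/[CO3^2-])
log₁₀(85.5) = +1.932
pH = 10.36 − (+1.932) = 8.43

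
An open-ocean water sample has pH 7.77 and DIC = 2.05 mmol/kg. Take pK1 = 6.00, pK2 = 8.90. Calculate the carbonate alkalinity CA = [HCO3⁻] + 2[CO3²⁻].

CA = 2.16 mmol/kg

CA = [HCO3⁻] + 2[CO3²⁻] = (α₁ + 2α₂)·DIC
At pH 7.77: [H⁺]/K1 = 10^-1.77 = 0.016982, K2/[H⁺] = 10^-1.13 = 0.074131
α₁ = 1/(1 + 0.016982 + 0.074131) = 1/1.0911 = 0.9165; α₂ = α₁·K2/[H⁺] = 0.06794
α₁ + 2α₂ = 1.0524
CA = 1.0524 × 2.05 = 2.16 mmol/kg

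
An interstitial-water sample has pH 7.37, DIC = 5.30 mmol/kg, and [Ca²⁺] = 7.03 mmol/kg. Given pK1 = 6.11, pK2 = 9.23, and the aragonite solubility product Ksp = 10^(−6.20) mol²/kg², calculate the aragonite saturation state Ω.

α₂ = 1 / (1 + [H⁺]/K2 + [H⁺]²/(K1K2)) = 1 / (1 + 10^+1.86 + 10^+0.60)
   = 1 / (1 + 72.444 + 3.9811) = 1/77.425 = 0.01292
[CO3²⁻] = α₂ × DIC = 0.01292 × 5.30 = 0.06845 mmol/kg
Ksp = 10^(−6.20) = 6.310×10^-7
Ω = [Ca²⁺][CO3²⁻]/Ksp = (7.03×10^-3)(6.845×10^-5) / 6.310×10^-7 = 0.763

Ω = 0.763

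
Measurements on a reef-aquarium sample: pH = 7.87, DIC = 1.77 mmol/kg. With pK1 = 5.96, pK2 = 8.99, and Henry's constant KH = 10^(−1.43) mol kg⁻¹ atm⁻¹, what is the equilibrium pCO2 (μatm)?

α₀ = 1 / (1 + K1/[H⁺] + K1K2/[H⁺]²) = 1 / (1 + 10^+1.91 + 10^+0.79)
   = 1 / (1 + 81.283 + 6.1660) = 1/88.449 = 0.01131
[CO2*] = α₀ × DIC = 0.01131 × 1.77 = 0.02001 mmol/kg
pCO2 = [CO2*]/KH = 2.001×10^-5 / 3.715×10^-2 = 539 μatm

pCO2 = 539 μatm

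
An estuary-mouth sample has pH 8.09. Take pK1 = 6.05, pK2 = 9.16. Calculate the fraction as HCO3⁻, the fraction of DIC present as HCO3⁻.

α₁ = 0.914

α₁ = 1 / (1 + [H⁺]/K1 + K2/[H⁺]) = 1 / (1 + 10^-2.04 + 10^-1.07)
   = 1 / (1 + 0.0091201 + 0.085114) = 1/1.0942 = 0.9139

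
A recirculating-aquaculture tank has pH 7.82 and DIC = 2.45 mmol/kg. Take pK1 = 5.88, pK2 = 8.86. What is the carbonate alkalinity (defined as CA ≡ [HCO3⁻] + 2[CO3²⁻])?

CA = [HCO3⁻] + 2[CO3²⁻] = (α₁ + 2α₂)·DIC
At pH 7.82: [H⁺]/K1 = 10^-1.94 = 0.011482, K2/[H⁺] = 10^-1.04 = 0.091201
α₁ = 1/(1 + 0.011482 + 0.091201) = 1/1.1027 = 0.9069; α₂ = α₁·K2/[H⁺] = 0.08271
α₁ + 2α₂ = 1.0723
CA = 1.0723 × 2.45 = 2.63 mmol/kg

CA = 2.63 mmol/kg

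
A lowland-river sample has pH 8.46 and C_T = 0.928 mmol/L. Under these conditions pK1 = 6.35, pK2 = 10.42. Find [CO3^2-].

α₂ = 1 / (1 + [H⁺]/K2 + [H⁺]²/(K1K2)) = 1 / (1 + 10^+1.96 + 10^-0.15)
   = 1 / (1 + 91.201 + 0.70795) = 1/92.909 = 0.01076
[CO3²⁻] = α₂ × DIC = 0.01076 × 0.928 = 0.00999 mmol/L = 9.99 μmol/L

[CO3²⁻] = 9.99 μmol/L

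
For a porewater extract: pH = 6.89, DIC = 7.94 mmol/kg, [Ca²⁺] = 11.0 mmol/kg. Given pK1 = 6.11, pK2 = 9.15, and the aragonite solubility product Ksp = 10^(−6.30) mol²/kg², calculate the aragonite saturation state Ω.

α₂ = 1 / (1 + [H⁺]/K2 + [H⁺]²/(K1K2)) = 1 / (1 + 10^+2.26 + 10^+1.48)
   = 1 / (1 + 181.97 + 30.200) = 1/213.17 = 0.004691
[CO3²⁻] = α₂ × DIC = 0.004691 × 7.94 = 0.03725 mmol/kg
Ksp = 10^(−6.30) = 5.012×10^-7
Ω = [Ca²⁺][CO3²⁻]/Ksp = (11.0×10^-3)(3.725×10^-5) / 5.012×10^-7 = 0.818

Ω = 0.818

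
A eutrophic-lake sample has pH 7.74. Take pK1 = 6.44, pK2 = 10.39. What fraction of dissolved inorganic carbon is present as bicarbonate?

α₁ = 1 / (1 + [H⁺]/K1 + K2/[H⁺]) = 1 / (1 + 10^-1.30 + 10^-2.65)
   = 1 / (1 + 0.050119 + 0.0022387) = 1/1.0524 = 0.9502

α₁ = 0.950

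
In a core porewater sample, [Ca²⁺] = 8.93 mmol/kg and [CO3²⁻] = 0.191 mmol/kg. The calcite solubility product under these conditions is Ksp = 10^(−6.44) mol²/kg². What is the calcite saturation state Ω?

Ksp = 10^(−6.44) = 3.631×10^-7
Ω = [Ca²⁺][CO3²⁻]/Ksp = (8.93×10^-3)(0.191×10^-3) / 3.631×10^-7 = 4.70

Ω = 4.70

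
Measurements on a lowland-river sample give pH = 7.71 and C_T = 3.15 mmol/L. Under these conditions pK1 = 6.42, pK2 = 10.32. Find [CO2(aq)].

α₀ = 1 / (1 + K1/[H⁺] + K1K2/[H⁺]²) = 1 / (1 + 10^+1.29 + 10^-1.32)
   = 1 / (1 + 19.498 + 0.047863) = 1/20.546 = 0.04867
[CO2*] = α₀ × DIC = 0.04867 × 3.15 = 0.153 mmol/L

[CO2*] = 0.153 mmol/L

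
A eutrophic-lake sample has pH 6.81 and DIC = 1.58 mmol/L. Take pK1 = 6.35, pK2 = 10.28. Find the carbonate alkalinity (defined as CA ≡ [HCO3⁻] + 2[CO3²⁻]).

CA = [HCO3⁻] + 2[CO3²⁻] = (α₁ + 2α₂)·DIC
At pH 6.81: [H⁺]/K1 = 10^-0.46 = 0.34674, K2/[H⁺] = 10^-3.47 = 0.00033884
α₁ = 1/(1 + 0.34674 + 0.00033884) = 1/1.3471 = 0.7423; α₂ = α₁·K2/[H⁺] = 0.0002515
α₁ + 2α₂ = 0.7429
CA = 0.7429 × 1.58 = 1.17 mmol/L

CA = 1.17 mmol/L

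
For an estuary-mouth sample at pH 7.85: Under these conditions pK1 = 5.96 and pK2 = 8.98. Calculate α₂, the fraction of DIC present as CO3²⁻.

α₂ = 1 / (1 + [H⁺]/K2 + [H⁺]²/(K1K2)) = 1 / (1 + 10^+1.13 + 10^-0.76)
   = 1 / (1 + 13.490 + 0.17378) = 1/14.663 = 0.06820

α₂ = 0.0682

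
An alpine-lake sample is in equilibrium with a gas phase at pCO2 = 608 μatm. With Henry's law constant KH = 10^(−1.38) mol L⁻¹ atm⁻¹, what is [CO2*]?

KH = 10^(−1.38) = 4.169×10^-2 mol L⁻¹ atm⁻¹
[CO2*] = KH · pCO2 = 4.169×10^-2 × 608×10^-6 atm = 2.53×10^-5 mol/L

[CO2*] = 25.3 μmol/L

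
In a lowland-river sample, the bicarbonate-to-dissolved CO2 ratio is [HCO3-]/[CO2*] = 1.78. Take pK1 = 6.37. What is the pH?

From K1 = [H⁺][HCO3-]/[CO2*]:  pH = pK1 + log₁₀([HCO3-]/[CO2*])
log₁₀(1.78) = +0.250
pH = 6.37 + (+0.250) = 6.62

pH = 6.62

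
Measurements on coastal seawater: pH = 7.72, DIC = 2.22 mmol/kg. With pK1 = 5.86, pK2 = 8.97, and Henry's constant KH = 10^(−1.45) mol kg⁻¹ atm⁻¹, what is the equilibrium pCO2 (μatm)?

α₀ = 1 / (1 + K1/[H⁺] + K1K2/[H⁺]²) = 1 / (1 + 10^+1.86 + 10^+0.61)
   = 1 / (1 + 72.444 + 4.0738) = 1/77.517 = 0.01290
[CO2*] = α₀ × DIC = 0.01290 × 2.22 = 0.02864 mmol/kg
pCO2 = [CO2*]/KH = 2.864×10^-5 / 3.548×10^-2 = 807 μatm

pCO2 = 807 μatm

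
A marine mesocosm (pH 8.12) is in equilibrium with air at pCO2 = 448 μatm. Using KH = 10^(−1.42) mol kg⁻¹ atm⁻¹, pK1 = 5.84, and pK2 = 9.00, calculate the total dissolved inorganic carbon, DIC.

[CO2*] = KH · pCO2 = 10^(−1.42) × 448×10^-6 = 1.703×10^-5 mol/kg
α₀ = 1/(1 + K1/[H⁺] + K1K2/[H⁺]²) = 1/(1 + 10^+2.28 + 10^+1.40) = 0.004615
DIC = [CO2*]/α₀ = 1.703×10^-5 / 0.004615 = 3.69 mmol/kg

DIC = 3.69 mmol/kg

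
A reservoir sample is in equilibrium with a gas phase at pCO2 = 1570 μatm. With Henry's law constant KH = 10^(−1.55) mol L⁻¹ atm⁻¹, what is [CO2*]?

[CO2*] = 44.2 μmol/L

KH = 10^(−1.55) = 2.818×10^-2 mol L⁻¹ atm⁻¹
[CO2*] = KH · pCO2 = 2.818×10^-2 × 1570×10^-6 atm = 4.42×10^-5 mol/L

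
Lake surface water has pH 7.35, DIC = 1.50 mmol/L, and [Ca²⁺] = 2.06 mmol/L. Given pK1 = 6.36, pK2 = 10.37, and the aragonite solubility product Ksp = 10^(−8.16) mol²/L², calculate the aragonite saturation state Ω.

α₂ = 1 / (1 + [H⁺]/K2 + [H⁺]²/(K1K2)) = 1 / (1 + 10^+3.02 + 10^+2.03)
   = 1 / (1 + 1047.1 + 107.15) = 1/1155.3 = 0.0008656
[CO3²⁻] = α₂ × DIC = 0.0008656 × 1.50 = 0.001298 mmol/L = 1.298 μmol/L
Ksp = 10^(−8.16) = 6.918×10^-9
Ω = [Ca²⁺][CO3²⁻]/Ksp = (2.06×10^-3)(1.298×10^-6) / 6.918×10^-9 = 0.387

Ω = 0.387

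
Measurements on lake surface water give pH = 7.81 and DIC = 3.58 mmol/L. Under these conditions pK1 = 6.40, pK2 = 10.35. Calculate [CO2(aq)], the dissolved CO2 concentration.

[CO2*] = 0.134 mmol/L

α₀ = 1 / (1 + K1/[H⁺] + K1K2/[H⁺]²) = 1 / (1 + 10^+1.41 + 10^-1.13)
   = 1 / (1 + 25.704 + 0.074131) = 1/26.778 = 0.03734
[CO2*] = α₀ × DIC = 0.03734 × 3.58 = 0.134 mmol/L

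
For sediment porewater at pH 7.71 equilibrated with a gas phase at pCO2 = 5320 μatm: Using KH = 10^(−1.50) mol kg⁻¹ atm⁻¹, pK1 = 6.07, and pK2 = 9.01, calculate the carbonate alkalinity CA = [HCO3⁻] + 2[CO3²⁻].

[CO2*] = KH · pCO2 = 10^(−1.50) × 5320×10^-6 = 1.682×10^-4 mol/kg
α₀ = 1/(1 + K1/[H⁺] + K1K2/[H⁺]²) = 1/(1 + 10^+1.64 + 10^+0.34) = 0.02135
DIC = [CO2*]/α₀ = 1.682×10^-4 / 0.02135 = 7.880 mmol/kg
CA = (α₁ + 2α₂)·DIC = (0.9319 + 2×0.04671) × 7.880 = 8.08 mmol/kg

CA = 8.08 mmol/kg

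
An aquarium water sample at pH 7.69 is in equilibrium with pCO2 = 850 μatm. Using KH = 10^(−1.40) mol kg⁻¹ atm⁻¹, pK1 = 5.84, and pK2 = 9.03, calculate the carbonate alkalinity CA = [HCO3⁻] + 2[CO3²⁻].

CA = 2.61 mmol/kg

[CO2*] = KH · pCO2 = 10^(−1.40) × 850×10^-6 = 3.384×10^-5 mol/kg
α₀ = 1/(1 + K1/[H⁺] + K1K2/[H⁺]²) = 1/(1 + 10^+1.85 + 10^+0.51) = 0.01333
DIC = [CO2*]/α₀ = 3.384×10^-5 / 0.01333 = 2.539 mmol/kg
CA = (α₁ + 2α₂)·DIC = (0.9435 + 2×0.04313) × 2.539 = 2.61 mmol/kg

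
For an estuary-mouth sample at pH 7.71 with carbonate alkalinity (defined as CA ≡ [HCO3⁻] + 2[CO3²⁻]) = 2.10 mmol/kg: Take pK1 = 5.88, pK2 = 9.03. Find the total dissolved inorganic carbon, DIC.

DIC = 2.04 mmol/kg

CA = [HCO3⁻] + 2[CO3²⁻] = (α₁ + 2α₂)·DIC
At pH 7.71: [H⁺]/K1 = 10^-1.83 = 0.014791, K2/[H⁺] = 10^-1.32 = 0.047863
α₁ = 1/(1 + 0.014791 + 0.047863) = 1/1.0627 = 0.9410; α₂ = α₁·K2/[H⁺] = 0.04504
α₁ + 2α₂ = 1.0311
DIC = CA / (α₁ + 2α₂) = 2.10 / 1.0311 = 2.04 mmol/kg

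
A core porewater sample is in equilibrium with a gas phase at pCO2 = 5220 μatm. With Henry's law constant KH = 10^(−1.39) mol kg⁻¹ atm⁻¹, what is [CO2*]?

[CO2*] = 213 μmol/kg

KH = 10^(−1.39) = 4.074×10^-2 mol kg⁻¹ atm⁻¹
[CO2*] = KH · pCO2 = 4.074×10^-2 × 5220×10^-6 atm = 2.13×10^-4 mol/kg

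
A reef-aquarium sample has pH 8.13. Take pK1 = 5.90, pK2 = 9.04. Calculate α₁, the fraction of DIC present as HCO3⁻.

α₁ = 0.886

α₁ = 1 / (1 + [H⁺]/K1 + K2/[H⁺]) = 1 / (1 + 10^-2.23 + 10^-0.91)
   = 1 / (1 + 0.0058884 + 0.12303) = 1/1.1289 = 0.8858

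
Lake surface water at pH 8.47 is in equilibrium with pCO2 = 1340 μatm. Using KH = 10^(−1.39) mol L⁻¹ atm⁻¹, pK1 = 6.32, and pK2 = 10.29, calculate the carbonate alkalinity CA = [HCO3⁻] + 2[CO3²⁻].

CA = 7.94 mmol/L

[CO2*] = KH · pCO2 = 10^(−1.39) × 1340×10^-6 = 5.459×10^-5 mol/L
α₀ = 1/(1 + K1/[H⁺] + K1K2/[H⁺]²) = 1/(1 + 10^+2.15 + 10^+0.33) = 0.006926
DIC = [CO2*]/α₀ = 5.459×10^-5 / 0.006926 = 7.882 mmol/L
CA = (α₁ + 2α₂)·DIC = (0.9783 + 2×0.01481) × 7.882 = 7.94 mmol/L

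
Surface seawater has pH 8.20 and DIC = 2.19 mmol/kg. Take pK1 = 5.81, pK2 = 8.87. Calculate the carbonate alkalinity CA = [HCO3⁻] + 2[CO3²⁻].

CA = [HCO3⁻] + 2[CO3²⁻] = (α₁ + 2α₂)·DIC
At pH 8.20: [H⁺]/K1 = 10^-2.39 = 0.0040738, K2/[H⁺] = 10^-0.67 = 0.21380
α₁ = 1/(1 + 0.0040738 + 0.21380) = 1/1.2179 = 0.8211; α₂ = α₁·K2/[H⁺] = 0.1755
α₁ + 2α₂ = 1.1722
CA = 1.1722 × 2.19 = 2.57 mmol/kg

CA = 2.57 mmol/kg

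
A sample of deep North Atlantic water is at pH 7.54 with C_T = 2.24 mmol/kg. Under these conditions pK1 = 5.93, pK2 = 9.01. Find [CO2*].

[CO2*] = 0.0519 mmol/kg

α₀ = 1 / (1 + K1/[H⁺] + K1K2/[H⁺]²) = 1 / (1 + 10^+1.61 + 10^+0.14)
   = 1 / (1 + 40.738 + 1.3804) = 1/43.118 = 0.02319
[CO2*] = α₀ × DIC = 0.02319 × 2.24 = 0.0519 mmol/kg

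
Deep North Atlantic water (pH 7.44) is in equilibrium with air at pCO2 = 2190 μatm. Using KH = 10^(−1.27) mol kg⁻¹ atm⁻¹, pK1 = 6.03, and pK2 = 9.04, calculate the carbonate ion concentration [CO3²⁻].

[CO2*] = KH · pCO2 = 10^(−1.27) × 2190×10^-6 = 1.176×10^-4 mol/kg
α₀ = 1/(1 + K1/[H⁺] + K1K2/[H⁺]²) = 1/(1 + 10^+1.41 + 10^-0.19) = 0.03656
DIC = [CO2*]/α₀ = 1.176×10^-4 / 0.03656 = 3.217 mmol/kg
[CO3²⁻] = α₂·DIC; α₂ = 0.02361, so [CO3²⁻] = 0.02361 × 3.217 = 0.0759 mmol/kg

[CO3²⁻] = 0.0759 mmol/kg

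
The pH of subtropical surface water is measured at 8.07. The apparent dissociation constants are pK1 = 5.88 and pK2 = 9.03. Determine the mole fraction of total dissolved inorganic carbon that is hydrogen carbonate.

α₁ = 0.896

α₁ = 1 / (1 + [H⁺]/K1 + K2/[H⁺]) = 1 / (1 + 10^-2.19 + 10^-0.96)
   = 1 / (1 + 0.0064565 + 0.10965) = 1/1.1161 = 0.8960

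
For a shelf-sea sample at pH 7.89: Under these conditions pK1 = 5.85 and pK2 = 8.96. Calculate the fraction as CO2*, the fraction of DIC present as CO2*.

α₀ = 1 / (1 + K1/[H⁺] + K1K2/[H⁺]²) = 1 / (1 + 10^+2.04 + 10^+0.97)
   = 1 / (1 + 109.65 + 9.3325) = 1/119.98 = 0.008335

α₀ = 0.00833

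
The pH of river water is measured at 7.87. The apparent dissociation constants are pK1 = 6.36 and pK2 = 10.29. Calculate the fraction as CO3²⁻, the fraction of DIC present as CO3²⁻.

α₂ = 0.00367

α₂ = 1 / (1 + [H⁺]/K2 + [H⁺]²/(K1K2)) = 1 / (1 + 10^+2.42 + 10^+0.91)
   = 1 / (1 + 263.03 + 8.1283) = 1/272.16 = 0.003674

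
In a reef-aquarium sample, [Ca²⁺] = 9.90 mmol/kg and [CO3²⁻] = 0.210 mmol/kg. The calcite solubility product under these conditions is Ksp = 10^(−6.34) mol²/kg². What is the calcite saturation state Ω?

Ω = 4.55

Ksp = 10^(−6.34) = 4.571×10^-7
Ω = [Ca²⁺][CO3²⁻]/Ksp = (9.90×10^-3)(0.210×10^-3) / 4.571×10^-7 = 4.55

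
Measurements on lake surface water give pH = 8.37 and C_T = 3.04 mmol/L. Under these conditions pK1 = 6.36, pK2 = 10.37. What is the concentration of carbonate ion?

[CO3²⁻] = 0.0298 mmol/L

α₂ = 1 / (1 + [H⁺]/K2 + [H⁺]²/(K1K2)) = 1 / (1 + 10^+2.00 + 10^-0.01)
   = 1 / (1 + 100.00 + 0.97724) = 1/101.98 = 0.009806
[CO3²⁻] = α₂ × DIC = 0.009806 × 3.04 = 0.0298 mmol/L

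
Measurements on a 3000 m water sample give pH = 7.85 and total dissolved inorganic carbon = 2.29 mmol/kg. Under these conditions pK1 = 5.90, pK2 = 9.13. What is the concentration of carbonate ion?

α₂ = 1 / (1 + [H⁺]/K2 + [H⁺]²/(K1K2)) = 1 / (1 + 10^+1.28 + 10^-0.67)
   = 1 / (1 + 19.055 + 0.21380) = 1/20.268 = 0.04934
[CO3²⁻] = α₂ × DIC = 0.04934 × 2.29 = 0.113 mmol/kg

[CO3²⁻] = 0.113 mmol/kg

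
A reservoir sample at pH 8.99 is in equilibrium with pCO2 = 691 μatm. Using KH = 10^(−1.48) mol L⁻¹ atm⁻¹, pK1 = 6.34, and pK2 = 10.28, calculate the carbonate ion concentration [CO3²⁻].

[CO3²⁻] = 0.524 mmol/L

[CO2*] = KH · pCO2 = 10^(−1.48) × 691×10^-6 = 2.288×10^-5 mol/L
α₀ = 1/(1 + K1/[H⁺] + K1K2/[H⁺]²) = 1/(1 + 10^+2.65 + 10^+1.36) = 0.002125
DIC = [CO2*]/α₀ = 2.288×10^-5 / 0.002125 = 10.77 mmol/L
[CO3²⁻] = α₂·DIC; α₂ = 0.04868, so [CO3²⁻] = 0.04868 × 10.77 = 0.524 mmol/L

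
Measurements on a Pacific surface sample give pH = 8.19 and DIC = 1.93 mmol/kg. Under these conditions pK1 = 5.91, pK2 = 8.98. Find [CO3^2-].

[CO3²⁻] = 0.268 mmol/kg

α₂ = 1 / (1 + [H⁺]/K2 + [H⁺]²/(K1K2)) = 1 / (1 + 10^+0.79 + 10^-1.49)
   = 1 / (1 + 6.1660 + 0.032359) = 1/7.1983 = 0.1389
[CO3²⁻] = α₂ × DIC = 0.1389 × 1.93 = 0.268 mmol/kg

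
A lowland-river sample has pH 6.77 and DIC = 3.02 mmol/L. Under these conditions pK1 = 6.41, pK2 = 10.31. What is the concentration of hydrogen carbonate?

α₁ = 1 / (1 + [H⁺]/K1 + K2/[H⁺]) = 1 / (1 + 10^-0.36 + 10^-3.54)
   = 1 / (1 + 0.43652 + 0.00028840) = 1/1.4368 = 0.6960
[HCO3⁻] = α₁ × DIC = 0.6960 × 3.02 = 2.10 mmol/L

[HCO3⁻] = 2.10 mmol/L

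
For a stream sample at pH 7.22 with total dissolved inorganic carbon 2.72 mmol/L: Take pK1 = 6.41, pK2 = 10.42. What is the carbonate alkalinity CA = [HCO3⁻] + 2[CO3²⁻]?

CA = 2.36 mmol/L

CA = [HCO3⁻] + 2[CO3²⁻] = (α₁ + 2α₂)·DIC
At pH 7.22: [H⁺]/K1 = 10^-0.81 = 0.15488, K2/[H⁺] = 10^-3.20 = 0.00063096
α₁ = 1/(1 + 0.15488 + 0.00063096) = 1/1.1555 = 0.8654; α₂ = α₁·K2/[H⁺] = 0.0005460
α₁ + 2α₂ = 0.8665
CA = 0.8665 × 2.72 = 2.36 mmol/L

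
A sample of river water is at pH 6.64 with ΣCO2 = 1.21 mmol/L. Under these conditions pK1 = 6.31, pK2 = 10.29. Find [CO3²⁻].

[CO3²⁻] = 0.185 μmol/L

α₂ = 1 / (1 + [H⁺]/K2 + [H⁺]²/(K1K2)) = 1 / (1 + 10^+3.65 + 10^+3.32)
   = 1 / (1 + 4466.8 + 2089.3) = 1/6557.1 = 0.0001525
[CO3²⁻] = α₂ × DIC = 0.0001525 × 1.21 = 0.000185 mmol/L = 0.185 μmol/L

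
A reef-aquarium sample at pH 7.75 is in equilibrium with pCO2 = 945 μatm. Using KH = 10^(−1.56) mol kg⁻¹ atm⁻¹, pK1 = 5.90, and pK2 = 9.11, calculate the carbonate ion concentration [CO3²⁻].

[CO2*] = KH · pCO2 = 10^(−1.56) × 945×10^-6 = 2.603×10^-5 mol/kg
α₀ = 1/(1 + K1/[H⁺] + K1K2/[H⁺]²) = 1/(1 + 10^+1.85 + 10^+0.49) = 0.01335
DIC = [CO2*]/α₀ = 2.603×10^-5 / 0.01335 = 1.949 mmol/kg
[CO3²⁻] = α₂·DIC; α₂ = 0.04127, so [CO3²⁻] = 0.04127 × 1.949 = 0.0804 mmol/kg

[CO3²⁻] = 0.0804 mmol/kg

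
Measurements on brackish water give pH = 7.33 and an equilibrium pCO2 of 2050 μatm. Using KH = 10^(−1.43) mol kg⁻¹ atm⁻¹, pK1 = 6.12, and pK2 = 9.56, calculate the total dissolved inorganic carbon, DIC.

DIC = 1.32 mmol/kg

[CO2*] = KH · pCO2 = 10^(−1.43) × 2050×10^-6 = 7.616×10^-5 mol/kg
α₀ = 1/(1 + K1/[H⁺] + K1K2/[H⁺]²) = 1/(1 + 10^+1.21 + 10^-1.02) = 0.05776
DIC = [CO2*]/α₀ = 7.616×10^-5 / 0.05776 = 1.32 mmol/kg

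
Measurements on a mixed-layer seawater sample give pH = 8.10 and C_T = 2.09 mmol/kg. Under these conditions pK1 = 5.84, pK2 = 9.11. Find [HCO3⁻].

[HCO3⁻] = 1.89 mmol/kg

α₁ = 1 / (1 + [H⁺]/K1 + K2/[H⁺]) = 1 / (1 + 10^-2.26 + 10^-1.01)
   = 1 / (1 + 0.0054954 + 0.097724) = 1/1.1032 = 0.9064
[HCO3⁻] = α₁ × DIC = 0.9064 × 2.09 = 1.89 mmol/kg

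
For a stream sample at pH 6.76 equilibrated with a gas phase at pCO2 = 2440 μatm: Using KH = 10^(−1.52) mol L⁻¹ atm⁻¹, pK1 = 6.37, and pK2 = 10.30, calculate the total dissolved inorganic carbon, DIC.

DIC = 0.255 mmol/L

[CO2*] = KH · pCO2 = 10^(−1.52) × 2440×10^-6 = 7.369×10^-5 mol/L
α₀ = 1/(1 + K1/[H⁺] + K1K2/[H⁺]²) = 1/(1 + 10^+0.39 + 10^-3.15) = 0.2894
DIC = [CO2*]/α₀ = 7.369×10^-5 / 0.2894 = 0.255 mmol/L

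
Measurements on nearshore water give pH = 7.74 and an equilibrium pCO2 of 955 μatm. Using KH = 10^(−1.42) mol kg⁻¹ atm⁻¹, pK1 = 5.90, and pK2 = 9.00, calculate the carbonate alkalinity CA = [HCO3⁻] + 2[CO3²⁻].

CA = 2.79 mmol/kg

[CO2*] = KH · pCO2 = 10^(−1.42) × 955×10^-6 = 3.631×10^-5 mol/kg
α₀ = 1/(1 + K1/[H⁺] + K1K2/[H⁺]²) = 1/(1 + 10^+1.84 + 10^+0.58) = 0.01352
DIC = [CO2*]/α₀ = 3.631×10^-5 / 0.01352 = 2.686 mmol/kg
CA = (α₁ + 2α₂)·DIC = (0.9351 + 2×0.05139) × 2.686 = 2.79 mmol/kg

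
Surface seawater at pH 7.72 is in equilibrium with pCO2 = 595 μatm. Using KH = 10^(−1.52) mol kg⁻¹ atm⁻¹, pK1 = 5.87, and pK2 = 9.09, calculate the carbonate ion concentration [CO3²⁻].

[CO2*] = KH · pCO2 = 10^(−1.52) × 595×10^-6 = 1.797×10^-5 mol/kg
α₀ = 1/(1 + K1/[H⁺] + K1K2/[H⁺]²) = 1/(1 + 10^+1.85 + 10^+0.48) = 0.01337
DIC = [CO2*]/α₀ = 1.797×10^-5 / 0.01337 = 1.344 mmol/kg
[CO3²⁻] = α₂·DIC; α₂ = 0.04037, so [CO3²⁻] = 0.04037 × 1.344 = 0.0543 mmol/kg

[CO3²⁻] = 0.0543 mmol/kg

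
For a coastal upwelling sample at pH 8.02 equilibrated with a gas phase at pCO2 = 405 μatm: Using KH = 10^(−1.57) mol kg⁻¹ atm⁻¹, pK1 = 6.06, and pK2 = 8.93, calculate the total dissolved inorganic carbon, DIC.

[CO2*] = KH · pCO2 = 10^(−1.57) × 405×10^-6 = 1.090×10^-5 mol/kg
α₀ = 1/(1 + K1/[H⁺] + K1K2/[H⁺]²) = 1/(1 + 10^+1.96 + 10^+1.05) = 0.009669
DIC = [CO2*]/α₀ = 1.090×10^-5 / 0.009669 = 1.13 mmol/kg

DIC = 1.13 mmol/kg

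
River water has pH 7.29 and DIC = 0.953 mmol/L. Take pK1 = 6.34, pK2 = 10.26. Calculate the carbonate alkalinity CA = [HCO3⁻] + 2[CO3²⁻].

CA = 0.858 mmol/L

CA = [HCO3⁻] + 2[CO3²⁻] = (α₁ + 2α₂)·DIC
At pH 7.29: [H⁺]/K1 = 10^-0.95 = 0.11220, K2/[H⁺] = 10^-2.97 = 0.0010715
α₁ = 1/(1 + 0.11220 + 0.0010715) = 1/1.1133 = 0.8983; α₂ = α₁·K2/[H⁺] = 0.0009625
α₁ + 2α₂ = 0.9002
CA = 0.9002 × 0.953 = 0.858 mmol/L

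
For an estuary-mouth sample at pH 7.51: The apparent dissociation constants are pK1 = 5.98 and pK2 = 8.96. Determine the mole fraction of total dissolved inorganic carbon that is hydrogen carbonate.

α₁ = 0.939

α₁ = 1 / (1 + [H⁺]/K1 + K2/[H⁺]) = 1 / (1 + 10^-1.53 + 10^-1.45)
   = 1 / (1 + 0.029512 + 0.035481) = 1/1.0650 = 0.9390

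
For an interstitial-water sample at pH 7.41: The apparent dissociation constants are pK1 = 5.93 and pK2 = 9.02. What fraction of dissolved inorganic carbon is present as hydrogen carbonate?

α₁ = 1 / (1 + [H⁺]/K1 + K2/[H⁺]) = 1 / (1 + 10^-1.48 + 10^-1.61)
   = 1 / (1 + 0.033113 + 0.024547) = 1/1.0577 = 0.9455

α₁ = 0.945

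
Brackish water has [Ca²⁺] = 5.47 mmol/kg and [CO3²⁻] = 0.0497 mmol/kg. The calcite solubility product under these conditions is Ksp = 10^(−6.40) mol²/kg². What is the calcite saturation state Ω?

Ω = 0.683

Ksp = 10^(−6.40) = 3.981×10^-7
Ω = [Ca²⁺][CO3²⁻]/Ksp = (5.47×10^-3)(0.0497×10^-3) / 3.981×10^-7 = 0.683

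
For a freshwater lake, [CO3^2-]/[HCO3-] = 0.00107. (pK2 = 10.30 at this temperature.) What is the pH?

pH = 7.33

From K2 = [H⁺][CO3^2-]/[HCO3-]:  pH = pK2 + log₁₀([CO3^2-]/[HCO3-])
log₁₀(0.00107) = -2.971
pH = 10.30 + (-2.971) = 7.33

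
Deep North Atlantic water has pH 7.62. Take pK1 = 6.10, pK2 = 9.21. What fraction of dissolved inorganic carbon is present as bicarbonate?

α₁ = 1 / (1 + [H⁺]/K1 + K2/[H⁺]) = 1 / (1 + 10^-1.52 + 10^-1.59)
   = 1 / (1 + 0.030200 + 0.025704) = 1/1.0559 = 0.9471

α₁ = 0.947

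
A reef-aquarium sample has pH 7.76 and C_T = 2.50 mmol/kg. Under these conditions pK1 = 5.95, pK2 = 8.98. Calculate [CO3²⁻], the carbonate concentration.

[CO3²⁻] = 0.140 mmol/kg

α₂ = 1 / (1 + [H⁺]/K2 + [H⁺]²/(K1K2)) = 1 / (1 + 10^+1.22 + 10^-0.59)
   = 1 / (1 + 16.596 + 0.25704) = 1/17.853 = 0.05601
[CO3²⁻] = α₂ × DIC = 0.05601 × 2.50 = 0.140 mmol/kg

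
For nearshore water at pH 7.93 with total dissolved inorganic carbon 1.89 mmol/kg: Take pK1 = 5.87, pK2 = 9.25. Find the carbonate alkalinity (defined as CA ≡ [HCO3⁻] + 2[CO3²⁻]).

CA = [HCO3⁻] + 2[CO3²⁻] = (α₁ + 2α₂)·DIC
At pH 7.93: [H⁺]/K1 = 10^-2.06 = 0.0087096, K2/[H⁺] = 10^-1.32 = 0.047863
α₁ = 1/(1 + 0.0087096 + 0.047863) = 1/1.0566 = 0.9465; α₂ = α₁·K2/[H⁺] = 0.04530
α₁ + 2α₂ = 1.0371
CA = 1.0371 × 1.89 = 1.96 mmol/kg

CA = 1.96 mmol/kg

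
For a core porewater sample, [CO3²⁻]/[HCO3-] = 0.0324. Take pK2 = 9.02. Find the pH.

pH = 7.53

From K2 = [H⁺][CO3²⁻]/[HCO3-]:  pH = pK2 + log₁₀([CO3²⁻]/[HCO3-])
log₁₀(0.0324) = -1.489
pH = 9.02 + (-1.489) = 7.53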